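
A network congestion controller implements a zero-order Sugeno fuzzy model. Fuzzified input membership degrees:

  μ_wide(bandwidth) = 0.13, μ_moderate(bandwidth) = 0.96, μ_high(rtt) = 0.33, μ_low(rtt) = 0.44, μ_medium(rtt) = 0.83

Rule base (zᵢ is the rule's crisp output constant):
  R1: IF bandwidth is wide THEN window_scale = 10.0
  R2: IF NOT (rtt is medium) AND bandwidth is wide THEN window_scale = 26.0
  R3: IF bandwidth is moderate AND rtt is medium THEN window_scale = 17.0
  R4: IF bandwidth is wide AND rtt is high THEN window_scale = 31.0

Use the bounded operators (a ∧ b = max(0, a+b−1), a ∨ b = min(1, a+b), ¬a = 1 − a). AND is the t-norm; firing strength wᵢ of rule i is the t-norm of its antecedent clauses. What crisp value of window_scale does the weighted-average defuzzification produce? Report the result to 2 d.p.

16.01

R1 (z=10.0): wide=0.13 → w = 0.13
R2 (z=26.0): ¬medium=1−0.83=0.17, wide=0.13; AND[max(0, a+b−1)] → w = 0.00
R3 (z=17.0): moderate=0.96, medium=0.83; AND[max(0, a+b−1)] → w = 0.79
R4 (z=31.0): wide=0.13, high=0.33; AND[max(0, a+b−1)] → w = 0.00
Weighted average = (0.13·10.0 + 0.00·26.0 + 0.79·17.0 + 0.00·31.0) / (0.13 + 0.00 + 0.79 + 0.00)
  = 14.7300 / 0.9200 = 16.01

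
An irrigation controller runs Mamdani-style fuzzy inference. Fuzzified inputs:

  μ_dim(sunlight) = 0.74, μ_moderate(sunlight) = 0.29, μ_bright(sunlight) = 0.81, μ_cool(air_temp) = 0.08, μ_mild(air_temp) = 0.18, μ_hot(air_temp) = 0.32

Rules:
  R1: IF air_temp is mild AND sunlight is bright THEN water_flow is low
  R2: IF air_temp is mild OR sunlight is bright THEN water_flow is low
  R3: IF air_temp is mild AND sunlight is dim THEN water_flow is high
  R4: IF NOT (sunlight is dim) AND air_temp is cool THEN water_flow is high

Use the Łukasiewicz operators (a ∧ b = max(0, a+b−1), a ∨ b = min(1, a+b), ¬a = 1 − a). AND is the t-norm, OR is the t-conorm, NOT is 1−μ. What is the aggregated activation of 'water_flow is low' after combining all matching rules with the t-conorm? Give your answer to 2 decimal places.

R1: mild=0.18, bright=0.81; AND[max(0, a+b−1)] → w = 0.00
R2: mild=0.18, bright=0.81; OR[min(1, a+b)] → w = 0.99
R3: mild=0.18, dim=0.74; AND[max(0, a+b−1)] → w = 0.00
R4: ¬dim=1−0.74=0.26, cool=0.08; AND[max(0, a+b−1)] → w = 0.00
Rules with consequent 'low': {R1, R2} → strengths 0.00, 0.99
Aggregate via t-conorm [min(1, a+b)]: 0.99

0.99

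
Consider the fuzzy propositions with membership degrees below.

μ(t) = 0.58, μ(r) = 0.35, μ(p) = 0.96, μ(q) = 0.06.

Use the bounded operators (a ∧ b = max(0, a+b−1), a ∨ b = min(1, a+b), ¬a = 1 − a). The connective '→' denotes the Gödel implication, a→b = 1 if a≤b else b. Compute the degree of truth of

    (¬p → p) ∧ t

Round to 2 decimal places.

0.58

¬p = 1 − 0.96 = 0.04
¬p → p  [Gödel: 1 if a≤b else b] with a=0.04, b=0.96 → 1.00
(¬p → p) ∧ t = max(0, a+b−1) on (1.00, 0.58) = 0.58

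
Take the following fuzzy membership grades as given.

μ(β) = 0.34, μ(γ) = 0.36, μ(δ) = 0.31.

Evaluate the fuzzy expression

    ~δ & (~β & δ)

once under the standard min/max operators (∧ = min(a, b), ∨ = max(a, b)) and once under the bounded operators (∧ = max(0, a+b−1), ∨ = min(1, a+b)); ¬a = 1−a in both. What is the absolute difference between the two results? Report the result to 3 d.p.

0.310

Under standard min/max:
  ~δ = 1 − 0.31 = 0.69
  ~β = 1 − 0.34 = 0.66
  ~β & δ = min(a, b) on (0.66, 0.31) = 0.31
  ~δ & (~β & δ) = min(a, b) on (0.69, 0.31) = 0.31
  → value = 0.3100
Under bounded:
  ~δ = 1 − 0.31 = 0.69
  ~β = 1 − 0.34 = 0.66
  ~β & δ = max(0, a+b−1) on (0.66, 0.31) = 0.00
  ~δ & (~β & δ) = max(0, a+b−1) on (0.69, 0.00) = 0.00
  → value = 0.0000
|0.3100 − 0.0000| = 0.310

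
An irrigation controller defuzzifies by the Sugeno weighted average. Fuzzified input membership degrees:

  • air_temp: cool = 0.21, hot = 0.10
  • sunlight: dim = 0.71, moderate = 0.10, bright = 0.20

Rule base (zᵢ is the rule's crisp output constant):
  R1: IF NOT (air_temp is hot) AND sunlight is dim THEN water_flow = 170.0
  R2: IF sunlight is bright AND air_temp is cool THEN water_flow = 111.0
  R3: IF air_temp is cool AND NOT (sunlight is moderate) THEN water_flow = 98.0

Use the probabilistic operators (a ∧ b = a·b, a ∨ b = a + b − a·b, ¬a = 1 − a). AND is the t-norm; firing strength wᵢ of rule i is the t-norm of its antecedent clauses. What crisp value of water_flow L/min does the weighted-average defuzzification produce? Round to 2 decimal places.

R1 (z=170.0): ¬hot=1−0.10=0.90, dim=0.71; AND[a·b] → w = 0.6390
R2 (z=111.0): bright=0.20, cool=0.21; AND[a·b] → w = 0.0420
R3 (z=98.0): cool=0.21, ¬moderate=1−0.10=0.90; AND[a·b] → w = 0.1890
Weighted average = (0.6390·170.0 + 0.0420·111.0 + 0.1890·98.0) / (0.6390 + 0.0420 + 0.1890)
  = 131.8140 / 0.8700 = 151.51

151.51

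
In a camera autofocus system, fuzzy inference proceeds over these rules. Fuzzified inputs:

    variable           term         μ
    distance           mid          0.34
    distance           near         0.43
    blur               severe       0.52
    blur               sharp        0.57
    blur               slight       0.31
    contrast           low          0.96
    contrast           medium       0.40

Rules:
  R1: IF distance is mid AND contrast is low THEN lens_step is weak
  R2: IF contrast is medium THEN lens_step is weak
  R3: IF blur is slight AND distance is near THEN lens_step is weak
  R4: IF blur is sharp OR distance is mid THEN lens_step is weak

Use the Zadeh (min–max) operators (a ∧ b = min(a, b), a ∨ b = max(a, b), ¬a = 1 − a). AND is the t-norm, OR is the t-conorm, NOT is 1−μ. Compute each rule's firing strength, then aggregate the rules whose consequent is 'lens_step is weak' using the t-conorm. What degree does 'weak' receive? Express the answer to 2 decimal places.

R1: mid=0.34, low=0.96; AND[min(a, b)] → w = 0.34
R2: medium=0.40 → w = 0.40
R3: slight=0.31, near=0.43; AND[min(a, b)] → w = 0.31
R4: sharp=0.57, mid=0.34; OR[max(a, b)] → w = 0.57
Rules with consequent 'weak': {R1, R2, R3, R4} → strengths 0.34, 0.40, 0.31, 0.57
Aggregate via t-conorm [max(a, b)]: 0.57

0.57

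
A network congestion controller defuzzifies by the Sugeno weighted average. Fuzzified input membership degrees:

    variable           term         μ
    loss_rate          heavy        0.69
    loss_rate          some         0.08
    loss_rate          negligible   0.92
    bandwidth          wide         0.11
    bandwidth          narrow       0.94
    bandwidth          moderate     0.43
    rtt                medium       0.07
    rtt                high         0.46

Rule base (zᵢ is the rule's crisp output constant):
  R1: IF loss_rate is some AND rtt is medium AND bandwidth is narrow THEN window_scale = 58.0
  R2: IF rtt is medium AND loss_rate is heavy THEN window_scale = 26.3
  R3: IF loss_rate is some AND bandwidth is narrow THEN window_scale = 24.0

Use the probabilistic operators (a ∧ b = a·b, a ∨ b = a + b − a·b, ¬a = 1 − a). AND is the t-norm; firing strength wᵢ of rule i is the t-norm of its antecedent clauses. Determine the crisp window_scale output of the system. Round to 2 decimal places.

26.25

R1 (z=58.0): some=0.08, medium=0.07, narrow=0.94; AND[a·b] → w = 0.0053
R2 (z=26.3): medium=0.07, heavy=0.69; AND[a·b] → w = 0.0483
R3 (z=24.0): some=0.08, narrow=0.94; AND[a·b] → w = 0.0752
Weighted average = (0.0053·58.0 + 0.0483·26.3 + 0.0752·24.0) / (0.0053 + 0.0483 + 0.0752)
  = 3.3804 / 0.1288 = 26.25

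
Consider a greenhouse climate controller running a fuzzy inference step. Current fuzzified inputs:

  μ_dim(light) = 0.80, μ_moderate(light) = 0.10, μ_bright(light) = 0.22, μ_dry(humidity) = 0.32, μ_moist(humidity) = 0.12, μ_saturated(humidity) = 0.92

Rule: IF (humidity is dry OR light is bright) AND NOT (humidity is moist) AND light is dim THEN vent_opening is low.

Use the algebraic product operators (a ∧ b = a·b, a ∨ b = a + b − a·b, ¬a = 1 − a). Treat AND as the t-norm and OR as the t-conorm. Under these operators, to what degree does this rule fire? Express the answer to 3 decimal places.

0.331

firing strength: (dry=0.32 OR bright=0.22) = 0.4696; AND[a·b] with ¬moist=1−0.12=0.88, dim=0.80 → w = 0.3306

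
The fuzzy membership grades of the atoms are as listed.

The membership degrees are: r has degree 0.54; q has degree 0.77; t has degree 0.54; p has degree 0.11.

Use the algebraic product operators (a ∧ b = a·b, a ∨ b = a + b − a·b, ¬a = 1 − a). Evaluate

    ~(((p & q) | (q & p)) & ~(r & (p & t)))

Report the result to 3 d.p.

0.843

p & q = a·b on (0.1100, 0.7700) = 0.0847
q & p = a·b on (0.7700, 0.1100) = 0.0847
(p & q) | (q & p) = a + b − a·b on (0.0847, 0.0847) = 0.1622
p & t = a·b on (0.1100, 0.5400) = 0.0594
r & (p & t) = a·b on (0.5400, 0.0594) = 0.0321
~(r & (p & t)) = 1 − 0.0321 = 0.9679
((p & q) | (q & p)) & ~(r & (p & t)) = a·b on (0.1622, 0.9679) = 0.1570
~(((p & q) | (q & p)) & ~(r & (p & t))) = 1 − 0.1570 = 0.8430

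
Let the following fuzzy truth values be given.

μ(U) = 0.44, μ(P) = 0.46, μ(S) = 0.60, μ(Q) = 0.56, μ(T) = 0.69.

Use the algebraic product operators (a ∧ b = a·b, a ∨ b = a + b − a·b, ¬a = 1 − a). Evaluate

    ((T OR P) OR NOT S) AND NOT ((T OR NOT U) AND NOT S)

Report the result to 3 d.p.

0.589

T OR P = a + b − a·b on (0.6900, 0.4600) = 0.8326
NOT S = 1 − 0.6000 = 0.4000
(T OR P) OR NOT S = a + b − a·b on (0.8326, 0.4000) = 0.8996
NOT U = 1 − 0.4400 = 0.5600
T OR NOT U = a + b − a·b on (0.6900, 0.5600) = 0.8636
NOT S = 1 − 0.6000 = 0.4000
(T OR NOT U) AND NOT S = a·b on (0.8636, 0.4000) = 0.3454
NOT ((T OR NOT U) AND NOT S) = 1 − 0.3454 = 0.6546
((T OR P) OR NOT S) AND NOT ((T OR NOT U) AND NOT S) = a·b on (0.8996, 0.6546) = 0.5888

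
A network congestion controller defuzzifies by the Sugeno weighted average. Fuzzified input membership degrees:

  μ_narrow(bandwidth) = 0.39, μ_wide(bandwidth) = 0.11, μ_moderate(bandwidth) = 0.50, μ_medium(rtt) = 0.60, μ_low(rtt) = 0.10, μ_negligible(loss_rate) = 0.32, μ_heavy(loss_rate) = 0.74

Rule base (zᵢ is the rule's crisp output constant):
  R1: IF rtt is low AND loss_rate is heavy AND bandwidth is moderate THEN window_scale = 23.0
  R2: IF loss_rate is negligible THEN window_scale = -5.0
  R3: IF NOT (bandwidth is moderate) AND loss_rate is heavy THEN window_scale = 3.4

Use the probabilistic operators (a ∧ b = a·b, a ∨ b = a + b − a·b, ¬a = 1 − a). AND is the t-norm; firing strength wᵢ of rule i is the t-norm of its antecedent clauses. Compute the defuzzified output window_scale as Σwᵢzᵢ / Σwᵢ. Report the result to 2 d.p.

R1 (z=23.0): low=0.10, heavy=0.74, moderate=0.50; AND[a·b] → w = 0.0370
R2 (z=-5.0): negligible=0.32 → w = 0.3200
R3 (z=3.4): ¬moderate=1−0.50=0.50, heavy=0.74; AND[a·b] → w = 0.3700
Weighted average = (0.0370·23.0 + 0.3200·-5.0 + 0.3700·3.4) / (0.0370 + 0.3200 + 0.3700)
  = 0.5090 / 0.7270 = 0.70

0.70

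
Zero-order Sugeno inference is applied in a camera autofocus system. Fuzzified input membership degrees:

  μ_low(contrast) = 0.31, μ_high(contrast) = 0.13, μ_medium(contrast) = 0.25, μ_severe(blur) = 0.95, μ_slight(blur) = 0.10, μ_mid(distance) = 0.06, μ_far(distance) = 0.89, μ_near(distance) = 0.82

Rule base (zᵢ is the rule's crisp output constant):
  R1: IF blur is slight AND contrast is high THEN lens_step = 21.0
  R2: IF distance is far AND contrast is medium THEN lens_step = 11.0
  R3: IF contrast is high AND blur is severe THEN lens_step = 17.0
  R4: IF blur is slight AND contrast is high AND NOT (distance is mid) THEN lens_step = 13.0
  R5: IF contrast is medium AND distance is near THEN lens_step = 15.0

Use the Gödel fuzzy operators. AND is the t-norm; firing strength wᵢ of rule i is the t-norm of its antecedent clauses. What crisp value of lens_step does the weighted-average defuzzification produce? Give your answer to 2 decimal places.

R1 (z=21.0): slight=0.10, high=0.13; AND[min(a, b)] → w = 0.10
R2 (z=11.0): far=0.89, medium=0.25; AND[min(a, b)] → w = 0.25
R3 (z=17.0): high=0.13, severe=0.95; AND[min(a, b)] → w = 0.13
R4 (z=13.0): slight=0.10, high=0.13, ¬mid=1−0.06=0.94; AND[min(a, b)] → w = 0.10
R5 (z=15.0): medium=0.25, near=0.82; AND[min(a, b)] → w = 0.25
Weighted average = (0.10·21.0 + 0.25·11.0 + 0.13·17.0 + 0.10·13.0 + 0.25·15.0) / (0.10 + 0.25 + 0.13 + 0.10 + 0.25)
  = 12.1100 / 0.8300 = 14.59

14.59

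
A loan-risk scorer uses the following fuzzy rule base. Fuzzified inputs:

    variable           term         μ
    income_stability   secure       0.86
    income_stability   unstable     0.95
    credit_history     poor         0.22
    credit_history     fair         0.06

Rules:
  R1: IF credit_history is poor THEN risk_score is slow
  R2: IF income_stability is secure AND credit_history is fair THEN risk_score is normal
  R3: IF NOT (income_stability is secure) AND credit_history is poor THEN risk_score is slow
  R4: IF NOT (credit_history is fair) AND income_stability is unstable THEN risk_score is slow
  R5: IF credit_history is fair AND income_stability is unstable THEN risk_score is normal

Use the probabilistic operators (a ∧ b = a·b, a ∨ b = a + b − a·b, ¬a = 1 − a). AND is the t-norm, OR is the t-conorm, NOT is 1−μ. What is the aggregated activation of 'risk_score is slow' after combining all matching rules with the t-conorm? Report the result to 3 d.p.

R1: poor=0.22 → w = 0.2200
R2: secure=0.86, fair=0.06; AND[a·b] → w = 0.0516
R3: ¬secure=1−0.86=0.14, poor=0.22; AND[a·b] → w = 0.0308
R4: ¬fair=1−0.06=0.94, unstable=0.95; AND[a·b] → w = 0.8930
R5: fair=0.06, unstable=0.95; AND[a·b] → w = 0.0570
Rules with consequent 'slow': {R1, R3, R4} → strengths 0.2200, 0.0308, 0.8930
Aggregate via t-conorm [a + b − a·b]: 0.9191

0.919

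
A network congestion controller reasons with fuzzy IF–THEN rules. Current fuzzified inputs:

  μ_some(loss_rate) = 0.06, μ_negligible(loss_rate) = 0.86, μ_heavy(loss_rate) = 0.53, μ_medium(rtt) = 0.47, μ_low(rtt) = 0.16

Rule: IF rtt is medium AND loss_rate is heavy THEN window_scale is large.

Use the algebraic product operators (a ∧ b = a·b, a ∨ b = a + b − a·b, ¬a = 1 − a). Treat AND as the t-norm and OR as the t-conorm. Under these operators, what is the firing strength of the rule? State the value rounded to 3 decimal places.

firing strength: medium=0.47, heavy=0.53; AND[a·b] → w = 0.2491

0.249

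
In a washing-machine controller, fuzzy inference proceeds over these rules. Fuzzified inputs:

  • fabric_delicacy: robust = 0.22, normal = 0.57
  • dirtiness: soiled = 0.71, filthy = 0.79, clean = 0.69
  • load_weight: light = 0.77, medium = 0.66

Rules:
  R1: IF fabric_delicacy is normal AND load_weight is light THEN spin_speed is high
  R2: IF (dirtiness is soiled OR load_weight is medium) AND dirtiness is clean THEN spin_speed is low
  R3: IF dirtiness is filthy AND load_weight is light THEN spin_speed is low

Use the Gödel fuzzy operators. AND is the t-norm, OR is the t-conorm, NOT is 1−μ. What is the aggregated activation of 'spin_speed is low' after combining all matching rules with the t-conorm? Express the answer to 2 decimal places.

R1: normal=0.57, light=0.77; AND[min(a, b)] → w = 0.57
R2: (soiled=0.71 OR medium=0.66) = 0.71; AND[min(a, b)] with clean=0.69 → w = 0.69
R3: filthy=0.79, light=0.77; AND[min(a, b)] → w = 0.77
Rules with consequent 'low': {R2, R3} → strengths 0.69, 0.77
Aggregate via t-conorm [max(a, b)]: 0.77

0.77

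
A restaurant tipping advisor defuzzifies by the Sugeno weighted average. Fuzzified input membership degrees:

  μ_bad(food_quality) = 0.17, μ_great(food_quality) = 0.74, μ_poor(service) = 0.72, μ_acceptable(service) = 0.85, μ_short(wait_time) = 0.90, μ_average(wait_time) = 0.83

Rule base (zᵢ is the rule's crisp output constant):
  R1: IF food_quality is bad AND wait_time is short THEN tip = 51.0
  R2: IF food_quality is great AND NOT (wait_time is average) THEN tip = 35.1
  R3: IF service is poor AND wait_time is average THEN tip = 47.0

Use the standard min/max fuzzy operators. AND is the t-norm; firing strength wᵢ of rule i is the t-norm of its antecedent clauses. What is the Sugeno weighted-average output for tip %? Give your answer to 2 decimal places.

45.73

R1 (z=51.0): bad=0.17, short=0.90; AND[min(a, b)] → w = 0.17
R2 (z=35.1): great=0.74, ¬average=1−0.83=0.17; AND[min(a, b)] → w = 0.17
R3 (z=47.0): poor=0.72, average=0.83; AND[min(a, b)] → w = 0.72
Weighted average = (0.17·51.0 + 0.17·35.1 + 0.72·47.0) / (0.17 + 0.17 + 0.72)
  = 48.4770 / 1.0600 = 45.73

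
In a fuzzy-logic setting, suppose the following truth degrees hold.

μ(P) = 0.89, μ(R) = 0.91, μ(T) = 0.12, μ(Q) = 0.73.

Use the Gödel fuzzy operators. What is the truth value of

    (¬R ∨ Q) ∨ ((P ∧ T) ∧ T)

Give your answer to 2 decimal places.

¬R = 1 − 0.91 = 0.09
¬R ∨ Q = max(a, b) on (0.09, 0.73) = 0.73
P ∧ T = min(a, b) on (0.89, 0.12) = 0.12
(P ∧ T) ∧ T = min(a, b) on (0.12, 0.12) = 0.12
(¬R ∨ Q) ∨ ((P ∧ T) ∧ T) = max(a, b) on (0.73, 0.12) = 0.73

0.73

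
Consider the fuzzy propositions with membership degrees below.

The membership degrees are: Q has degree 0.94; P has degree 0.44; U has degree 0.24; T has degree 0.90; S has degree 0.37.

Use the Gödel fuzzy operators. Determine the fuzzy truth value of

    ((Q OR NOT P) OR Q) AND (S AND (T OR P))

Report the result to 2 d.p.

NOT P = 1 − 0.44 = 0.56
Q OR NOT P = max(a, b) on (0.94, 0.56) = 0.94
(Q OR NOT P) OR Q = max(a, b) on (0.94, 0.94) = 0.94
T OR P = max(a, b) on (0.90, 0.44) = 0.90
S AND (T OR P) = min(a, b) on (0.37, 0.90) = 0.37
((Q OR NOT P) OR Q) AND (S AND (T OR P)) = min(a, b) on (0.94, 0.37) = 0.37

0.37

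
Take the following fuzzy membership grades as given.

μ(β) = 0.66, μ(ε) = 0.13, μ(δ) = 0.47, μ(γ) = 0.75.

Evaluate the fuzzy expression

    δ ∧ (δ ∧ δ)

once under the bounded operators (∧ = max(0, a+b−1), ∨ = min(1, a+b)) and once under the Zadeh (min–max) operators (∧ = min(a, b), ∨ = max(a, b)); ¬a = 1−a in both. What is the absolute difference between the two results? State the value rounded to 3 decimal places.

Under bounded:
  δ ∧ δ = max(0, a+b−1) on (0.47, 0.47) = 0.00
  δ ∧ (δ ∧ δ) = max(0, a+b−1) on (0.47, 0.00) = 0.00
  → value = 0.0000
Under Zadeh (min–max):
  δ ∧ δ = min(a, b) on (0.47, 0.47) = 0.47
  δ ∧ (δ ∧ δ) = min(a, b) on (0.47, 0.47) = 0.47
  → value = 0.4700
|0.0000 − 0.4700| = 0.470

0.470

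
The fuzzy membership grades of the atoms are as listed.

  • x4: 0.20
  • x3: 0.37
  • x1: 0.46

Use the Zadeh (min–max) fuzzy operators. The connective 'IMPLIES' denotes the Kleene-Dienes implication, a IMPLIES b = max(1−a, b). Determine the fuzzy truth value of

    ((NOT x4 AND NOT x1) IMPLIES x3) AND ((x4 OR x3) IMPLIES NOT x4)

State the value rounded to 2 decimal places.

NOT x4 = 1 − 0.20 = 0.80
NOT x1 = 1 − 0.46 = 0.54
NOT x4 AND NOT x1 = min(a, b) on (0.80, 0.54) = 0.54
(NOT x4 AND NOT x1) IMPLIES x3  [Kleene-Dienes: max(1−a, b)] with a=0.54, b=0.37 → 0.46
x4 OR x3 = max(a, b) on (0.20, 0.37) = 0.37
NOT x4 = 1 − 0.20 = 0.80
(x4 OR x3) IMPLIES NOT x4  [Kleene-Dienes: max(1−a, b)] with a=0.37, b=0.80 → 0.80
((NOT x4 AND NOT x1) IMPLIES x3) AND ((x4 OR x3) IMPLIES NOT x4) = min(a, b) on (0.46, 0.80) = 0.46

0.46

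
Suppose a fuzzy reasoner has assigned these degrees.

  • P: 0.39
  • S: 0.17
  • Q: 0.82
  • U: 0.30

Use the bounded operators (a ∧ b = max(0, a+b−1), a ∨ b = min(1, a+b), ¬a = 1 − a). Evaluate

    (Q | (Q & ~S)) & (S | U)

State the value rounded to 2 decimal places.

0.47

~S = 1 − 0.17 = 0.83
Q & ~S = max(0, a+b−1) on (0.82, 0.83) = 0.65
Q | (Q & ~S) = min(1, a+b) on (0.82, 0.65) = 1.00
S | U = min(1, a+b) on (0.17, 0.30) = 0.47
(Q | (Q & ~S)) & (S | U) = max(0, a+b−1) on (1.00, 0.47) = 0.47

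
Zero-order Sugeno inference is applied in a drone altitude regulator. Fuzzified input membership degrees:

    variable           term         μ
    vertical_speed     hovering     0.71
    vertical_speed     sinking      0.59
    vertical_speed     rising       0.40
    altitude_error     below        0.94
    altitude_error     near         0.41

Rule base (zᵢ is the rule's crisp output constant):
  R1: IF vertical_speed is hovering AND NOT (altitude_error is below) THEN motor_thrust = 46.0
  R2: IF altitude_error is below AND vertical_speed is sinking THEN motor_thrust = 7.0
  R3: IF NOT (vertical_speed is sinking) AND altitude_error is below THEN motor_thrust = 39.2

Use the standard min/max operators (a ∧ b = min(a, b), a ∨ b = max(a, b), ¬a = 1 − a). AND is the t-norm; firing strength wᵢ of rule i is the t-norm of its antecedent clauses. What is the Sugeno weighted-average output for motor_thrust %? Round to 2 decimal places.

21.66

R1 (z=46.0): hovering=0.71, ¬below=1−0.94=0.06; AND[min(a, b)] → w = 0.06
R2 (z=7.0): below=0.94, sinking=0.59; AND[min(a, b)] → w = 0.59
R3 (z=39.2): ¬sinking=1−0.59=0.41, below=0.94; AND[min(a, b)] → w = 0.41
Weighted average = (0.06·46.0 + 0.59·7.0 + 0.41·39.2) / (0.06 + 0.59 + 0.41)
  = 22.9620 / 1.0600 = 21.66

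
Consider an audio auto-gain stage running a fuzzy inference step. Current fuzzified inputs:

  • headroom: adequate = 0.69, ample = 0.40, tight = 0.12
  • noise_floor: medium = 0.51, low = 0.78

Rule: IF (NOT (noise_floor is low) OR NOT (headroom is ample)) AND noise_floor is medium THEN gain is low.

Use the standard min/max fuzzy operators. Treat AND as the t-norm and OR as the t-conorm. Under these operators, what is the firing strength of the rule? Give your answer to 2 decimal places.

0.51

firing strength: (¬low=1−0.78=0.22 OR ¬ample=1−0.40=0.60) = 0.60; AND[min(a, b)] with medium=0.51 → w = 0.51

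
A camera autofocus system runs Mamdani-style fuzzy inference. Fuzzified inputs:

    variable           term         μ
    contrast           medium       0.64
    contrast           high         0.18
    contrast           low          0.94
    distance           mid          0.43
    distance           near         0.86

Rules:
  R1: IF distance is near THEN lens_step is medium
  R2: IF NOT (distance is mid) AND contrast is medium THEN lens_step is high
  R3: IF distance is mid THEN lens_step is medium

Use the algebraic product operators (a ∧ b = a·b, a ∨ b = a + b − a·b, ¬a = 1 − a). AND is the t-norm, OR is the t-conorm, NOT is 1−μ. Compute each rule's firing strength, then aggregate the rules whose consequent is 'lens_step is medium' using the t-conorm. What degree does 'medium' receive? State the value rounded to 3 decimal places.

0.920

R1: near=0.86 → w = 0.8600
R2: ¬mid=1−0.43=0.57, medium=0.64; AND[a·b] → w = 0.3648
R3: mid=0.43 → w = 0.4300
Rules with consequent 'medium': {R1, R3} → strengths 0.8600, 0.4300
Aggregate via t-conorm [a + b − a·b]: 0.9202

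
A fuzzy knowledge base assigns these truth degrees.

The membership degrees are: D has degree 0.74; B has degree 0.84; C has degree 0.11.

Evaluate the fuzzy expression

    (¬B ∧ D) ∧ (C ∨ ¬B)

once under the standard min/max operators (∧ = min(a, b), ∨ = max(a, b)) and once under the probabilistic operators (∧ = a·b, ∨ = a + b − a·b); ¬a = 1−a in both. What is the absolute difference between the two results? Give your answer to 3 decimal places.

0.130

Under standard min/max:
  ¬B = 1 − 0.84 = 0.16
  ¬B ∧ D = min(a, b) on (0.16, 0.74) = 0.16
  ¬B = 1 − 0.84 = 0.16
  C ∨ ¬B = max(a, b) on (0.11, 0.16) = 0.16
  (¬B ∧ D) ∧ (C ∨ ¬B) = min(a, b) on (0.16, 0.16) = 0.16
  → value = 0.1600
Under probabilistic:
  ¬B = 1 − 0.8400 = 0.1600
  ¬B ∧ D = a·b on (0.1600, 0.7400) = 0.1184
  ¬B = 1 − 0.8400 = 0.1600
  C ∨ ¬B = a + b − a·b on (0.1100, 0.1600) = 0.2524
  (¬B ∧ D) ∧ (C ∨ ¬B) = a·b on (0.1184, 0.2524) = 0.0299
  → value = 0.0299
|0.1600 − 0.0299| = 0.130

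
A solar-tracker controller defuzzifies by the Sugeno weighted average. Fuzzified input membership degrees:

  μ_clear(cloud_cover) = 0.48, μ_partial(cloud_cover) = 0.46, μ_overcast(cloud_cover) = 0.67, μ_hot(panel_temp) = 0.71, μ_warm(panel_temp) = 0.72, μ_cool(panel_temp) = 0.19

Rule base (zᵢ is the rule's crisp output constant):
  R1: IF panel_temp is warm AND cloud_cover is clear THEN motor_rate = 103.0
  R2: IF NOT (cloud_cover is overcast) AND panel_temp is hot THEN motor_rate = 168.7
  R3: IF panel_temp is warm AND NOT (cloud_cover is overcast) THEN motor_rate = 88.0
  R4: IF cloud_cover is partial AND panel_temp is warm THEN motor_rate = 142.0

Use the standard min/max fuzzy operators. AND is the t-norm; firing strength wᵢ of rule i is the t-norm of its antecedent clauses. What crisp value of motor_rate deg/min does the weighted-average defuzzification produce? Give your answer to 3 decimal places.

R1 (z=103.0): warm=0.72, clear=0.48; AND[min(a, b)] → w = 0.48
R2 (z=168.7): ¬overcast=1−0.67=0.33, hot=0.71; AND[min(a, b)] → w = 0.33
R3 (z=88.0): warm=0.72, ¬overcast=1−0.67=0.33; AND[min(a, b)] → w = 0.33
R4 (z=142.0): partial=0.46, warm=0.72; AND[min(a, b)] → w = 0.46
Weighted average = (0.48·103.0 + 0.33·168.7 + 0.33·88.0 + 0.46·142.0) / (0.48 + 0.33 + 0.33 + 0.46)
  = 199.4710 / 1.6000 = 124.669

124.669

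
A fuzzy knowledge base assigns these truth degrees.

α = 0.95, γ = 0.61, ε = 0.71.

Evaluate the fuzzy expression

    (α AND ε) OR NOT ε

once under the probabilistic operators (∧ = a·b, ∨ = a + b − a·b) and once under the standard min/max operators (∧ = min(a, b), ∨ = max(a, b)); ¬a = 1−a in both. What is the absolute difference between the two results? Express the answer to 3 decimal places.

Under probabilistic:
  α AND ε = a·b on (0.9500, 0.7100) = 0.6745
  NOT ε = 1 − 0.7100 = 0.2900
  (α AND ε) OR NOT ε = a + b − a·b on (0.6745, 0.2900) = 0.7689
  → value = 0.7689
Under standard min/max:
  α AND ε = min(a, b) on (0.95, 0.71) = 0.71
  NOT ε = 1 − 0.71 = 0.29
  (α AND ε) OR NOT ε = max(a, b) on (0.71, 0.29) = 0.71
  → value = 0.7100
|0.7689 − 0.7100| = 0.059

0.059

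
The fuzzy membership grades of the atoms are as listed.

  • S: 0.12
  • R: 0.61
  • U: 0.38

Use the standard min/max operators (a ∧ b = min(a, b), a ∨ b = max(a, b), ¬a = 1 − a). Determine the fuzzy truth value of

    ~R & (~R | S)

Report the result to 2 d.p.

~R = 1 − 0.61 = 0.39
~R = 1 − 0.61 = 0.39
~R | S = max(a, b) on (0.39, 0.12) = 0.39
~R & (~R | S) = min(a, b) on (0.39, 0.39) = 0.39

0.39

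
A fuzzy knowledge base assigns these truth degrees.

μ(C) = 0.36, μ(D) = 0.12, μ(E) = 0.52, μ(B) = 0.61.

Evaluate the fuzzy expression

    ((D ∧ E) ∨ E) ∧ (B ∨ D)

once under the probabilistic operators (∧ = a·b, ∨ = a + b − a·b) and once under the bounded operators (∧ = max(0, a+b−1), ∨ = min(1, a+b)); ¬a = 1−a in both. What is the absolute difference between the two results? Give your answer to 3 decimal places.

Under probabilistic:
  D ∧ E = a·b on (0.1200, 0.5200) = 0.0624
  (D ∧ E) ∨ E = a + b − a·b on (0.0624, 0.5200) = 0.5500
  B ∨ D = a + b − a·b on (0.6100, 0.1200) = 0.6568
  ((D ∧ E) ∨ E) ∧ (B ∨ D) = a·b on (0.5500, 0.6568) = 0.3612
  → value = 0.3612
Under bounded:
  D ∧ E = max(0, a+b−1) on (0.12, 0.52) = 0.00
  (D ∧ E) ∨ E = min(1, a+b) on (0.00, 0.52) = 0.52
  B ∨ D = min(1, a+b) on (0.61, 0.12) = 0.73
  ((D ∧ E) ∨ E) ∧ (B ∨ D) = max(0, a+b−1) on (0.52, 0.73) = 0.25
  → value = 0.2500
|0.3612 − 0.2500| = 0.111

0.111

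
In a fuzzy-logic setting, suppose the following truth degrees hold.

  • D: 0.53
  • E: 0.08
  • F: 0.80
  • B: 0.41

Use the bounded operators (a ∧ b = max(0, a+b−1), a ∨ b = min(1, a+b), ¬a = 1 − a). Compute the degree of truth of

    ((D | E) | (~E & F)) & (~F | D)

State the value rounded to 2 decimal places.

0.73

D | E = min(1, a+b) on (0.53, 0.08) = 0.61
~E = 1 − 0.08 = 0.92
~E & F = max(0, a+b−1) on (0.92, 0.80) = 0.72
(D | E) | (~E & F) = min(1, a+b) on (0.61, 0.72) = 1.00
~F = 1 − 0.80 = 0.20
~F | D = min(1, a+b) on (0.20, 0.53) = 0.73
((D | E) | (~E & F)) & (~F | D) = max(0, a+b−1) on (1.00, 0.73) = 0.73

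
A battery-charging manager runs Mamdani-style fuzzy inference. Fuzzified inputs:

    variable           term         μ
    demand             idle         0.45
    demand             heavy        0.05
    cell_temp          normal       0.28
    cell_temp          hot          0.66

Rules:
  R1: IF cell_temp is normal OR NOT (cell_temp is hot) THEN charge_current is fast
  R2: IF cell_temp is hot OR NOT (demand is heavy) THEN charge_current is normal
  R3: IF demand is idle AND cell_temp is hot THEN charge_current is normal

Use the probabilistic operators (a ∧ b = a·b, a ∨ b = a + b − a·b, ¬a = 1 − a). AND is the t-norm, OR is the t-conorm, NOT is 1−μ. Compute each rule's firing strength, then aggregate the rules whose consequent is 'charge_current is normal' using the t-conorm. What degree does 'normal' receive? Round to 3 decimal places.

0.988

R1: normal=0.28, ¬hot=1−0.66=0.34; OR[a + b − a·b] → w = 0.5248
R2: hot=0.66, ¬heavy=1−0.05=0.95; OR[a + b − a·b] → w = 0.9830
R3: idle=0.45, hot=0.66; AND[a·b] → w = 0.2970
Rules with consequent 'normal': {R2, R3} → strengths 0.9830, 0.2970
Aggregate via t-conorm [a + b − a·b]: 0.9880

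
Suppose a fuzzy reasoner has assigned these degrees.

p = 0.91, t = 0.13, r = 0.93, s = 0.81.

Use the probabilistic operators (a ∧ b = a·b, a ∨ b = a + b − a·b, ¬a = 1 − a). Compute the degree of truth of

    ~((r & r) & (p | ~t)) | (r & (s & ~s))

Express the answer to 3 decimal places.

0.268

r & r = a·b on (0.9300, 0.9300) = 0.8649
~t = 1 − 0.1300 = 0.8700
p | ~t = a + b − a·b on (0.9100, 0.8700) = 0.9883
(r & r) & (p | ~t) = a·b on (0.8649, 0.9883) = 0.8548
~((r & r) & (p | ~t)) = 1 − 0.8548 = 0.1452
~s = 1 − 0.8100 = 0.1900
s & ~s = a·b on (0.8100, 0.1900) = 0.1539
r & (s & ~s) = a·b on (0.9300, 0.1539) = 0.1431
~((r & r) & (p | ~t)) | (r & (s & ~s)) = a + b − a·b on (0.1452, 0.1431) = 0.2676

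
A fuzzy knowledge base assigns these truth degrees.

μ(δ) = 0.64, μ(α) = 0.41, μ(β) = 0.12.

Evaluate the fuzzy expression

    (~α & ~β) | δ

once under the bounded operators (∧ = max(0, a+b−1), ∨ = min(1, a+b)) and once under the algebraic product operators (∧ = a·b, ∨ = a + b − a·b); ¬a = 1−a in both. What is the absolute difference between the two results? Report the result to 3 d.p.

0.173

Under bounded:
  ~α = 1 − 0.41 = 0.59
  ~β = 1 − 0.12 = 0.88
  ~α & ~β = max(0, a+b−1) on (0.59, 0.88) = 0.47
  (~α & ~β) | δ = min(1, a+b) on (0.47, 0.64) = 1.00
  → value = 1.0000
Under algebraic product:
  ~α = 1 − 0.4100 = 0.5900
  ~β = 1 − 0.1200 = 0.8800
  ~α & ~β = a·b on (0.5900, 0.8800) = 0.5192
  (~α & ~β) | δ = a + b − a·b on (0.5192, 0.6400) = 0.8269
  → value = 0.8269
|1.0000 − 0.8269| = 0.173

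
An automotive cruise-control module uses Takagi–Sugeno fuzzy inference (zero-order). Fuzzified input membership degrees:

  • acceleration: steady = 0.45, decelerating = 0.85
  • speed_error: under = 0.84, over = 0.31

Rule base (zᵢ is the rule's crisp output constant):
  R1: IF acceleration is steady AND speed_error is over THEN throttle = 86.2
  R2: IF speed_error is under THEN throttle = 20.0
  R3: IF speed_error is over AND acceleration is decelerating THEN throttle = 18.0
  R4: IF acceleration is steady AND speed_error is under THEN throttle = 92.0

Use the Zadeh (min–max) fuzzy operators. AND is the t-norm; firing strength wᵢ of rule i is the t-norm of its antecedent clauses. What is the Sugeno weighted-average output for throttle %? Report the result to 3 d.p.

47.383

R1 (z=86.2): steady=0.45, over=0.31; AND[min(a, b)] → w = 0.31
R2 (z=20.0): under=0.84 → w = 0.84
R3 (z=18.0): over=0.31, decelerating=0.85; AND[min(a, b)] → w = 0.31
R4 (z=92.0): steady=0.45, under=0.84; AND[min(a, b)] → w = 0.45
Weighted average = (0.31·86.2 + 0.84·20.0 + 0.31·18.0 + 0.45·92.0) / (0.31 + 0.84 + 0.31 + 0.45)
  = 90.5020 / 1.9100 = 47.383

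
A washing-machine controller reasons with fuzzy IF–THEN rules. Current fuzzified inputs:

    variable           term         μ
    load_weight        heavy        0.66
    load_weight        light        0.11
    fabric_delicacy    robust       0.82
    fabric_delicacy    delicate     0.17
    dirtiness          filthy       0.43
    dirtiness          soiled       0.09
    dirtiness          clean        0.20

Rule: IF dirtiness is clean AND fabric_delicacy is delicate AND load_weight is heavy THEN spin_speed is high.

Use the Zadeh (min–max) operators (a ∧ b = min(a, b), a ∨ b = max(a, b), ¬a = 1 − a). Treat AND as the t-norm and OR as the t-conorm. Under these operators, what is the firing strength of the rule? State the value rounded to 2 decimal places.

firing strength: clean=0.20, delicate=0.17, heavy=0.66; AND[min(a, b)] → w = 0.17

0.17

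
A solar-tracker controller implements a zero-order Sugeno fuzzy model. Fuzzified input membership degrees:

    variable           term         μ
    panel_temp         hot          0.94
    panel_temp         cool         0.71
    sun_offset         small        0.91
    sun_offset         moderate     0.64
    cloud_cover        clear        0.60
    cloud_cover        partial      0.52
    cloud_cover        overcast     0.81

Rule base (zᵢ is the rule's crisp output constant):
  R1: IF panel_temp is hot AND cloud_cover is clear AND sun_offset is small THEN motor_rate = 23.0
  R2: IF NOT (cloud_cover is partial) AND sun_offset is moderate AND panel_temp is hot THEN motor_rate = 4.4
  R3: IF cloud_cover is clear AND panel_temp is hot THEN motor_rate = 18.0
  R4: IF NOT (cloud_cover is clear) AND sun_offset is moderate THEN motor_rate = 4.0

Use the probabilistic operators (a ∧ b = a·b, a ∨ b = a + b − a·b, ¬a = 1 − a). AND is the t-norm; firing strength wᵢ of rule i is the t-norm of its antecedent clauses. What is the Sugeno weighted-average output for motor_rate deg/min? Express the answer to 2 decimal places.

R1 (z=23.0): hot=0.94, clear=0.60, small=0.91; AND[a·b] → w = 0.5132
R2 (z=4.4): ¬partial=1−0.52=0.48, moderate=0.64, hot=0.94; AND[a·b] → w = 0.2888
R3 (z=18.0): clear=0.60, hot=0.94; AND[a·b] → w = 0.5640
R4 (z=4.0): ¬clear=1−0.60=0.40, moderate=0.64; AND[a·b] → w = 0.2560
Weighted average = (0.5132·23.0 + 0.2888·4.4 + 0.5640·18.0 + 0.2560·4.0) / (0.5132 + 0.2888 + 0.5640 + 0.2560)
  = 24.2511 / 1.6220 = 14.95

14.95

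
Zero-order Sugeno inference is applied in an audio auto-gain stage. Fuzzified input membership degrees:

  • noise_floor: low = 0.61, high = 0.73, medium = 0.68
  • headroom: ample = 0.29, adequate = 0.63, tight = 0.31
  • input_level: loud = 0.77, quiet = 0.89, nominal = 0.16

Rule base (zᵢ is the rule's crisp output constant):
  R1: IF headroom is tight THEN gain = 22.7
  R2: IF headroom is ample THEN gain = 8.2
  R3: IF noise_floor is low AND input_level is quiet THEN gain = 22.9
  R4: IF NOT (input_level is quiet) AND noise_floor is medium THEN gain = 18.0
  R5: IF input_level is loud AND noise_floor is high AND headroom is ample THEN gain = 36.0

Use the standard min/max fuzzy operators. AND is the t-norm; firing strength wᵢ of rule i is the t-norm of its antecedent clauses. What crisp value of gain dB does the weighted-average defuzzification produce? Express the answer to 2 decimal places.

R1 (z=22.7): tight=0.31 → w = 0.31
R2 (z=8.2): ample=0.29 → w = 0.29
R3 (z=22.9): low=0.61, quiet=0.89; AND[min(a, b)] → w = 0.61
R4 (z=18.0): ¬quiet=1−0.89=0.11, medium=0.68; AND[min(a, b)] → w = 0.11
R5 (z=36.0): loud=0.77, high=0.73, ample=0.29; AND[min(a, b)] → w = 0.29
Weighted average = (0.31·22.7 + 0.29·8.2 + 0.61·22.9 + 0.11·18.0 + 0.29·36.0) / (0.31 + 0.29 + 0.61 + 0.11 + 0.29)
  = 35.8040 / 1.6100 = 22.24

22.24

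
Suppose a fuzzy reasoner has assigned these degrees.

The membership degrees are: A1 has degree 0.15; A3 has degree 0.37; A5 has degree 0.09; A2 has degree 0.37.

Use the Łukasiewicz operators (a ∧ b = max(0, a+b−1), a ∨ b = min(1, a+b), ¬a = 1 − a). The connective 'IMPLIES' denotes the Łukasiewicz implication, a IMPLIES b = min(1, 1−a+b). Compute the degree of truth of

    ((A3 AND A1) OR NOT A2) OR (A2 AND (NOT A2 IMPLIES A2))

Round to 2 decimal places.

A3 AND A1 = max(0, a+b−1) on (0.37, 0.15) = 0.00
NOT A2 = 1 − 0.37 = 0.63
(A3 AND A1) OR NOT A2 = min(1, a+b) on (0.00, 0.63) = 0.63
NOT A2 = 1 − 0.37 = 0.63
NOT A2 IMPLIES A2  [Łukasiewicz: min(1, 1−a+b)] with a=0.63, b=0.37 → 0.74
A2 AND (NOT A2 IMPLIES A2) = max(0, a+b−1) on (0.37, 0.74) = 0.11
((A3 AND A1) OR NOT A2) OR (A2 AND (NOT A2 IMPLIES A2)) = min(1, a+b) on (0.63, 0.11) = 0.74

0.74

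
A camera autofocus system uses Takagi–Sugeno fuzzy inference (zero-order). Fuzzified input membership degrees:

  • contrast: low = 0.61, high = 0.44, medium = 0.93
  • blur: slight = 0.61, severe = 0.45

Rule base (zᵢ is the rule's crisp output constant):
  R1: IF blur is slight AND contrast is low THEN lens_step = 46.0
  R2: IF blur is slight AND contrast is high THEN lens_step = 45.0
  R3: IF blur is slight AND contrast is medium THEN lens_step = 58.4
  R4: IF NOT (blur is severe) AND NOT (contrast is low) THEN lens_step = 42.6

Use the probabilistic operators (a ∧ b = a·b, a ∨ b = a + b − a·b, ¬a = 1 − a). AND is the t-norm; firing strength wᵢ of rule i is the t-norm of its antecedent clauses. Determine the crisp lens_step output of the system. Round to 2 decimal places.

50.24

R1 (z=46.0): slight=0.61, low=0.61; AND[a·b] → w = 0.3721
R2 (z=45.0): slight=0.61, high=0.44; AND[a·b] → w = 0.2684
R3 (z=58.4): slight=0.61, medium=0.93; AND[a·b] → w = 0.5673
R4 (z=42.6): ¬severe=1−0.45=0.55, ¬low=1−0.61=0.39; AND[a·b] → w = 0.2145
Weighted average = (0.3721·46.0 + 0.2684·45.0 + 0.5673·58.4 + 0.2145·42.6) / (0.3721 + 0.2684 + 0.5673 + 0.2145)
  = 71.4626 / 1.4223 = 50.24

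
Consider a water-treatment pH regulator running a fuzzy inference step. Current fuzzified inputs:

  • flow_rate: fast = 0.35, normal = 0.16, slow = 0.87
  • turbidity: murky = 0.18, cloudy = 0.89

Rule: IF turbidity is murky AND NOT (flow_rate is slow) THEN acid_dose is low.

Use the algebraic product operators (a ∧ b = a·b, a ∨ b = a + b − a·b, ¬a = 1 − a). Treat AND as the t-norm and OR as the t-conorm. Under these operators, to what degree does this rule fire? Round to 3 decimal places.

firing strength: murky=0.18, ¬slow=1−0.87=0.13; AND[a·b] → w = 0.0234

0.023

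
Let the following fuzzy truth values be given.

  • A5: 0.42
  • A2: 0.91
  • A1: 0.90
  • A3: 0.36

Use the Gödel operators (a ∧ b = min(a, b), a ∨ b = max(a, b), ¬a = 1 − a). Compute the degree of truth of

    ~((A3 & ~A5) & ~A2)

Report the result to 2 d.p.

0.91

~A5 = 1 − 0.42 = 0.58
A3 & ~A5 = min(a, b) on (0.36, 0.58) = 0.36
~A2 = 1 − 0.91 = 0.09
(A3 & ~A5) & ~A2 = min(a, b) on (0.36, 0.09) = 0.09
~((A3 & ~A5) & ~A2) = 1 − 0.09 = 0.91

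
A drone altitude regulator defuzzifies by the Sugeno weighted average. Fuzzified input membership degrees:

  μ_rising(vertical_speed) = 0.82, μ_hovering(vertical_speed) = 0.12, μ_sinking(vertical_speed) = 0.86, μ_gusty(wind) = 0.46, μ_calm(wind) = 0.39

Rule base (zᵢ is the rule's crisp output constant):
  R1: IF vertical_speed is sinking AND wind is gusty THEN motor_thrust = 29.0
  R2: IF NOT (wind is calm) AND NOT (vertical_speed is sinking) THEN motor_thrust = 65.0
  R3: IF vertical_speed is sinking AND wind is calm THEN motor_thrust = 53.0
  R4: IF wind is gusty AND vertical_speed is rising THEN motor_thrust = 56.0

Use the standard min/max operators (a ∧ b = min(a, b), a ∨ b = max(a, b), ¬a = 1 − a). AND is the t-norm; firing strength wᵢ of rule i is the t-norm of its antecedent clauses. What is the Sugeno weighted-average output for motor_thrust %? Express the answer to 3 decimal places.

R1 (z=29.0): sinking=0.86, gusty=0.46; AND[min(a, b)] → w = 0.46
R2 (z=65.0): ¬calm=1−0.39=0.61, ¬sinking=1−0.86=0.14; AND[min(a, b)] → w = 0.14
R3 (z=53.0): sinking=0.86, calm=0.39; AND[min(a, b)] → w = 0.39
R4 (z=56.0): gusty=0.46, rising=0.82; AND[min(a, b)] → w = 0.46
Weighted average = (0.46·29.0 + 0.14·65.0 + 0.39·53.0 + 0.46·56.0) / (0.46 + 0.14 + 0.39 + 0.46)
  = 68.8700 / 1.4500 = 47.497

47.497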